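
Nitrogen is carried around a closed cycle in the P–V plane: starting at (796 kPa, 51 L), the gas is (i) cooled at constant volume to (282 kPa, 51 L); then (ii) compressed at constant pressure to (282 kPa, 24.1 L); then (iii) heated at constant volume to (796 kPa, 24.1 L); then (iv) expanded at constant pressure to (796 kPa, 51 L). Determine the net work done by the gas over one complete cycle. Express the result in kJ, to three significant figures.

Constant-volume legs do no work.
W(ii) = (282)(24.1 − 51) = -7586 J; W(iv) = (796)(51 − 24.1) = 21412 J.
W_net = -7586 + 21412 = 13827 J (the clockwise enclosed area).

W_net ≈ 13.8 kJ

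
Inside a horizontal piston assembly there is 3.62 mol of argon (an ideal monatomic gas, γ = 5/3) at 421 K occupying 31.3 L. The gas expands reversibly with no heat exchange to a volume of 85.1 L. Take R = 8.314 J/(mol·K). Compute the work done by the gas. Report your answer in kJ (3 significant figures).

Adiabatic: TV^(γ−1) = const with γ = 5/3.
T₂ = T₁ (V₁/V₂)^(γ−1) = 421 × (31.3/85.1)^0.667 = 421 × 0.5133 = 216.1 K.
W_by = nCᵥ(T₁ − T₂) = (3.62)(12.47)(421 − 216.1) = 9249 J.

W ≈ 9.25 kJ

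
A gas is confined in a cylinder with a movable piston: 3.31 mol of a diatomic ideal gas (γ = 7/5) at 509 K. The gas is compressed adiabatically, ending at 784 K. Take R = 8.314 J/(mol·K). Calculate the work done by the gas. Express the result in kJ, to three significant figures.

Adiabatic ⇒ Q = 0, so W_by = −ΔU = nCᵥ(T₁ − T₂).
Cᵥ = 5R/2 = 20.79 J/(mol·K).
W = (3.31)(20.79)(509 − 784) = -18920 J.

W ≈ -18.9 kJ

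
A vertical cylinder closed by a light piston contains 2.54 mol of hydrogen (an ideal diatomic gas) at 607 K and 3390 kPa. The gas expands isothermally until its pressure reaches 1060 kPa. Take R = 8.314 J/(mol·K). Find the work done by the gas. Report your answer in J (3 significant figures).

W ≈ 14900 J

Isothermal process: W = nRT ln(V₂/V₁) = nRT ln(P₁/P₂).
W = (2.54)(8.314)(607) × ln(3390/1060)
  = 12818 × ln(3.198) = 12818 × 1.163
W_by_gas = 14902 J.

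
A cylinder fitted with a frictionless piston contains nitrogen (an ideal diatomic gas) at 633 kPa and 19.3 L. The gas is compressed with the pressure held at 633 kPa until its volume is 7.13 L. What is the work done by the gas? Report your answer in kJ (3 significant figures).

Isobaric: W = P ΔV.
W = (633 kPa)(7.13 − 19.3 L) = (633)(-12.17) = -7704 J.

W ≈ -7.70 kJ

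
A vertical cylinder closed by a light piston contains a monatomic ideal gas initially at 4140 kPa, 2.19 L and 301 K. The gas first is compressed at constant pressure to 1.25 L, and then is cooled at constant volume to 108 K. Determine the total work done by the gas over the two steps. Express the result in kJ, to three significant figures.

Step 1 (isobaric): W = PΔV = (4140 kPa)(1.25 − 2.19 L) = -3892 J.
Step 2 (isochoric): W = 0 (constant volume).
W_total = -3892 + 0 = -3892 J.

W_total ≈ -3.89 kJ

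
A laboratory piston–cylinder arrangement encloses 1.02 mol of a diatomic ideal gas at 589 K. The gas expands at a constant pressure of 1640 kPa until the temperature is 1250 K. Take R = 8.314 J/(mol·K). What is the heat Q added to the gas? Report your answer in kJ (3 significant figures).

Q ≈ 19.6 kJ

Isobaric: W = nRΔT = (1.02)(8.314)(661) = 5605 J.
ΔU = nCᵥΔT with Cᵥ = 5R/2: ΔU = (1.02)(20.79)(661) = 14014 J.
Q = ΔU + W = 14014 + 5605 = 19619 J.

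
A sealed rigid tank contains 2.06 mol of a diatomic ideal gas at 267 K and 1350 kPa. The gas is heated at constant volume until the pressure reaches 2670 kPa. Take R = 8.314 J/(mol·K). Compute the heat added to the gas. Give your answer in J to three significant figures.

Constant volume ⇒ W = 0, so Q = ΔU = nCᵥΔT with Cᵥ = 5R/2 = 20.79 J/(mol·K).
At constant V, T₂/T₁ = P₂/P₁ ⇒ ΔT = T₁(P₂/P₁ − 1) = 267·(2670/1350 − 1) = 261.1 K.
ΔU = (2.06)(20.79)(261.1) = 11178 J.

Q ≈ 11200 J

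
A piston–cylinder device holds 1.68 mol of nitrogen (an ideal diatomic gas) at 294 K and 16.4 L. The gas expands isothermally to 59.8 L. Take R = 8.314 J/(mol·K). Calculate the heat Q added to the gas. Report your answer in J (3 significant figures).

Q ≈ 5310 J

Isothermal ⇒ ΔU = 0, so Q = W = nRT ln(V₂/V₁).
Q = (1.68)(8.314)(294) ln(59.8/16.4) = 4106 × 1.294 = 5313 J.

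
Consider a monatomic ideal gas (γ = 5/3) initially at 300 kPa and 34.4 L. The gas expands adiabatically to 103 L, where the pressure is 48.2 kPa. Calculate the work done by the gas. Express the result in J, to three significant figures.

Adiabatic: W = (P₁V₁ − P₂V₂)/(γ − 1) with γ = 5/3.
P₁V₁ = 10320 J, P₂V₂ = 4965 J.
W = (10320 − 4965) / 0.6667 = 8033 J.

W ≈ 8030 J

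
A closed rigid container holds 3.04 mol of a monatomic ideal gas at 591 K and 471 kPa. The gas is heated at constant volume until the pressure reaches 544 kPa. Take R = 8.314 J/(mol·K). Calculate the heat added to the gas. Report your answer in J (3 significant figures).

Constant volume ⇒ W = 0, so Q = ΔU = nCᵥΔT with Cᵥ = 3R/2 = 12.47 J/(mol·K).
At constant V, T₂/T₁ = P₂/P₁ ⇒ ΔT = T₁(P₂/P₁ − 1) = 591·(544/471 − 1) = 91.6 K.
ΔU = (3.04)(12.47)(91.6) = 3473 J.

Q ≈ 3470 J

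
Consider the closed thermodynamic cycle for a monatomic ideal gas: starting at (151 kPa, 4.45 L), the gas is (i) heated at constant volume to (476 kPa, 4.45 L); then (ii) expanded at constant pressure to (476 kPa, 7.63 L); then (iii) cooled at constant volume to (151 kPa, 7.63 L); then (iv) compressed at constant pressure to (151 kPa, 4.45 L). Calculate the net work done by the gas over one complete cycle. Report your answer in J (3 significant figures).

Constant-volume legs do no work.
W(ii) = (476)(7.63 − 4.45) = 1514 J; W(iv) = (151)(4.45 − 7.63) = -480.2 J.
W_net = 1514 − 480.2 = 1034 J (the clockwise enclosed area).

W_net ≈ 1030 J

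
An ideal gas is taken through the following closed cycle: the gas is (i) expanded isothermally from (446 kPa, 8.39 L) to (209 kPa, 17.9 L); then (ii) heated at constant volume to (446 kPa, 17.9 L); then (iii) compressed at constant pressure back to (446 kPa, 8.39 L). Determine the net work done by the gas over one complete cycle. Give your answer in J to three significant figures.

W_net ≈ -1410 J

Leg (i): W = PᵢVᵢ ln(V_f/Vᵢ) = (3742) ln(17.9/8.39) = 2835 J.
Leg (ii): W = 0.
Leg (iii): W = PΔV = (446)(8.39 − 17.9) = -4241 J.
W_net = 2835 − 4241 = -1406 J.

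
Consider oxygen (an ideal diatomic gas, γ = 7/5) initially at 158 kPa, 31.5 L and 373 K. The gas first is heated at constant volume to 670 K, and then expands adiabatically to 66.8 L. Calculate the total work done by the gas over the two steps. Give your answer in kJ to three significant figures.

Step 1 (isochoric): W = 0 (constant volume).
After step 1: P = 283.8 kPa (V unchanged).
Step 2 (adiabatic): W = (P₁V₁ − P₂V₂)/(γ−1) = (8940 − 6618)/0.4 = 5804 J.
W_total = 0 + 5804 = 5804 J.

W_total ≈ 5.80 kJ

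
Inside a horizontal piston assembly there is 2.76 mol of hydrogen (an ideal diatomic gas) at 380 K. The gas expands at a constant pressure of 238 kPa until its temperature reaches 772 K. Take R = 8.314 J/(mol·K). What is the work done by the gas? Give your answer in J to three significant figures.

Isobaric: W = P ΔV = nR ΔT.
W = (2.76)(8.314)(772 − 380) = 8995 J.

W ≈ 9000 J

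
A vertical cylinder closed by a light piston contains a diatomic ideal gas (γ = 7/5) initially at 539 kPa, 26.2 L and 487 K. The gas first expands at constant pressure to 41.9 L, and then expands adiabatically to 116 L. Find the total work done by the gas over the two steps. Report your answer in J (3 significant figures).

Step 1 (isobaric): W = PΔV = (539 kPa)(41.9 − 26.2 L) = 8462 J.
After step 1: P = 539 kPa, V = 41.9 L, T = 778.8 K.
Step 2 (adiabatic): W = (P₁V₁ − P₂V₂)/(γ−1) = (22584 − 15028)/0.4 = 18890 J.
W_total = 8462 + 18890 = 27352 J.

W_total ≈ 27400 J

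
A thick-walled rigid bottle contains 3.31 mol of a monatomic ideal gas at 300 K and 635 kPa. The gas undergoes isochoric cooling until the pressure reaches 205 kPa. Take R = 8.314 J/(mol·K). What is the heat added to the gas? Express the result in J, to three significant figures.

Constant volume ⇒ W = 0, so Q = ΔU = nCᵥΔT with Cᵥ = 3R/2 = 12.47 J/(mol·K).
At constant V, T₂/T₁ = P₂/P₁ ⇒ ΔT = T₁(P₂/P₁ − 1) = 300·(205/635 − 1) = -203.1 K.
ΔU = (3.31)(12.47)(-203.1) = -8386 J.

Q ≈ -8390 J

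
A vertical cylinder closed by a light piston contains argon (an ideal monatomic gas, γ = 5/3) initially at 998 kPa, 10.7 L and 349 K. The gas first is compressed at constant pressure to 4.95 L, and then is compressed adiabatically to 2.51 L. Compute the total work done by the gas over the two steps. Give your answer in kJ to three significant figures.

Step 1 (isobaric): W = PΔV = (998 kPa)(4.95 − 10.7 L) = -5738 J.
After step 1: P = 998 kPa, V = 4.95 L, T = 161.5 K.
Step 2 (adiabatic): W = (P₁V₁ − P₂V₂)/(γ−1) = (4940 − 7769)/0.667 = -4243 J.
W_total = -5738 − 4243 = -9982 J.

W_total ≈ -9.98 kJ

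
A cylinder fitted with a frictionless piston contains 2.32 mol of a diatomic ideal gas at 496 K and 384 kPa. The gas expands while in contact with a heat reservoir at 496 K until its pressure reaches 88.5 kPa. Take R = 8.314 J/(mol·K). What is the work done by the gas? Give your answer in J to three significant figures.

W ≈ 14000 J

Isothermal process: W = nRT ln(V₂/V₁) = nRT ln(P₁/P₂).
W = (2.32)(8.314)(496) × ln(384/88.5)
  = 9567 × ln(4.339) = 9567 × 1.468
W_by_gas = 14041 J.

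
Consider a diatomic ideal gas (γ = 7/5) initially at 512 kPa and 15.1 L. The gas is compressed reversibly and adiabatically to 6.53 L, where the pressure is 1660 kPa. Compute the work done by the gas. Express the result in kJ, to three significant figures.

W ≈ -7.77 kJ

Adiabatic: W = (P₁V₁ − P₂V₂)/(γ − 1) with γ = 7/5.
P₁V₁ = 7731 J, P₂V₂ = 10840 J.
W = (7731 − 10840) / 0.4 = -7772 J.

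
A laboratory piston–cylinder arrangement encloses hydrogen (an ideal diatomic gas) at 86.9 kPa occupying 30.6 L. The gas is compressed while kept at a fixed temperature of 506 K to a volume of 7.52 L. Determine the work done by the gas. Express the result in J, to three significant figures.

Isothermal: W = nRT ln(V₂/V₁) = P₁V₁ ln(V₂/V₁).
P₁V₁ = (86.9 kPa)(30.6 L) = 2659 J.
W = 2659 × ln(7.52/30.6) = 2659 × -1.403
W_by_gas = -3732 J.

W ≈ -3730 J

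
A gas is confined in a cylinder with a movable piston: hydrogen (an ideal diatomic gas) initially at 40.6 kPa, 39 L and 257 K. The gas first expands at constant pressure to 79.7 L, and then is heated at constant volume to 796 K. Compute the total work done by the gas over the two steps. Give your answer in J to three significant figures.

Step 1 (isobaric): W = PΔV = (40.6 kPa)(79.7 − 39 L) = 1652 J.
Step 2 (isochoric): W = 0 (constant volume).
W_total = 1652 + 0 = 1652 J.

W_total ≈ 1650 J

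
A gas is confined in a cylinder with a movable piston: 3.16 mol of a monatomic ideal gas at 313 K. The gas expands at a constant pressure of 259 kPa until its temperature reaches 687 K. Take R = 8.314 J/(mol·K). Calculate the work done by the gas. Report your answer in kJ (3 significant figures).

W ≈ 9.83 kJ

Isobaric: W = P ΔV = nR ΔT.
W = (3.16)(8.314)(687 − 313) = 9826 J.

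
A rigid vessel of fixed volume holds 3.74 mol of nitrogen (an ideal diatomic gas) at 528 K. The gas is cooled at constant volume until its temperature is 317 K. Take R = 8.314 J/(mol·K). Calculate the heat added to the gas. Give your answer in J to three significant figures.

Constant volume ⇒ W = 0, so Q = ΔU = nCᵥΔT with Cᵥ = 5R/2 = 20.79 J/(mol·K).
ΔU = (3.74)(20.79)(317 − 528) = -16402 J.

Q ≈ -16400 J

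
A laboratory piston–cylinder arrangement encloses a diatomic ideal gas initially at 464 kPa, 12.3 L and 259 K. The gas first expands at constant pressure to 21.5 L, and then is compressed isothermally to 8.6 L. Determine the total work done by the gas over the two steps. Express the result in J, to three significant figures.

W_total ≈ -4870 J

Step 1 (isobaric): W = PΔV = (464 kPa)(21.5 − 12.3 L) = 4269 J.
After step 1: P = 464 kPa, V = 21.5 L, T = 452.7 K.
Step 2 (isothermal): W = P₁V₁ ln(V₂/V₁) = (9976) ln(8.6/21.5) = -9141 J.
W_total = 4269 − 9141 = -4872 J.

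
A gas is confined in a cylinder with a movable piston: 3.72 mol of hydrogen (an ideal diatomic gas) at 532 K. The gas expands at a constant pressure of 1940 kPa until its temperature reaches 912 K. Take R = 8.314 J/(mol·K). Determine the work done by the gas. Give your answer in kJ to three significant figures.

Isobaric: W = P ΔV = nR ΔT.
W = (3.72)(8.314)(912 − 532) = 11753 J.

W ≈ 11.8 kJ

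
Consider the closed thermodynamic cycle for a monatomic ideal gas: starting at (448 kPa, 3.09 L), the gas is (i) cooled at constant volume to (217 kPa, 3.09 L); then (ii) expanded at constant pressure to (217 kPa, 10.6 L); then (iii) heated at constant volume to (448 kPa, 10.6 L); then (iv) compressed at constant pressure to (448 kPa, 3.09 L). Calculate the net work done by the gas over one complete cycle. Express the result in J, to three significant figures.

Constant-volume legs do no work.
W(ii) = (217)(10.6 − 3.09) = 1630 J; W(iv) = (448)(3.09 − 10.6) = -3364 J.
W_net = 1630 − 3364 = -1735 J (the counter-clockwise enclosed area).

W_net ≈ -1730 J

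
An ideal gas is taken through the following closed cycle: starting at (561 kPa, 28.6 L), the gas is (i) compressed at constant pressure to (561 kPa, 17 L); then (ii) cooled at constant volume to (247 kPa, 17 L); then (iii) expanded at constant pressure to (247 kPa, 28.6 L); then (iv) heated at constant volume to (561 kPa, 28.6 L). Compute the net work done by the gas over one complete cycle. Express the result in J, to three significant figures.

W_net ≈ -3640 J

Constant-volume legs do no work.
W(i) = (561)(17 − 28.6) = -6508 J; W(iii) = (247)(28.6 − 17) = 2865 J.
W_net = -6508 + 2865 = -3642 J (the counter-clockwise enclosed area).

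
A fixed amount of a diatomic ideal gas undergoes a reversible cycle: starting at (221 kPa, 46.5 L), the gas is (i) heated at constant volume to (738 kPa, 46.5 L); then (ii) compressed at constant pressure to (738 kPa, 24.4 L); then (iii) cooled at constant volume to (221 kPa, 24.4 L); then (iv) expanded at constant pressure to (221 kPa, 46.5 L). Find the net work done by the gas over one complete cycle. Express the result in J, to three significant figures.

W_net ≈ -11400 J

Constant-volume legs do no work.
W(ii) = (738)(24.4 − 46.5) = -16310 J; W(iv) = (221)(46.5 − 24.4) = 4884 J.
W_net = -16310 + 4884 = -11426 J (the counter-clockwise enclosed area).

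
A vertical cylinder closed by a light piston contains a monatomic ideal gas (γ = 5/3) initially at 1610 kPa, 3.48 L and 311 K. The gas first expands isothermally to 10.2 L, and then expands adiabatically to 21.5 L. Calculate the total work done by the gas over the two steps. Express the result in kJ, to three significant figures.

Step 1 (isothermal): W = P₁V₁ ln(V₂/V₁) = (5603) ln(10.2/3.48) = 6025 J.
After step 1: P = 549.3 kPa, V = 10.2 L, T = 311 K.
Step 2 (adiabatic): W = (P₁V₁ − P₂V₂)/(γ−1) = (5603 − 3408)/0.667 = 3292 J.
W_total = 6025 + 3292 = 9317 J.

W_total ≈ 9.32 kJ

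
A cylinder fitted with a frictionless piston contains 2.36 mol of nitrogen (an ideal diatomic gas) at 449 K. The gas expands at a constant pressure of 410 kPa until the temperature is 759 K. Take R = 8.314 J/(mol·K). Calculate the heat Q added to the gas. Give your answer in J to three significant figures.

Isobaric: W = nRΔT = (2.36)(8.314)(310) = 6083 J.
ΔU = nCᵥΔT with Cᵥ = 5R/2: ΔU = (2.36)(20.79)(310) = 15206 J.
Q = ΔU + W = 15206 + 6083 = 21289 J.

Q ≈ 21300 J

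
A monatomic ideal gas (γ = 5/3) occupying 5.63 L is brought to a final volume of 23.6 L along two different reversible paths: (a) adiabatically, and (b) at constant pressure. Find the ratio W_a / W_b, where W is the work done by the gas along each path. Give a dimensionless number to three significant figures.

W_a / W_b ≈ 0.289

Path (a) adiabatic: W = P₁V₁(1 − (V₁/V₂)^(γ−1))/(γ−1) → W_a/(P₁V₁) = 0.923.
Path (b) isobaric: W = P₁(V₂ − V₁) → W_b/(P₁V₁) = 3.192.
W_a / W_b = 0.923 / 3.192 = 0.2892.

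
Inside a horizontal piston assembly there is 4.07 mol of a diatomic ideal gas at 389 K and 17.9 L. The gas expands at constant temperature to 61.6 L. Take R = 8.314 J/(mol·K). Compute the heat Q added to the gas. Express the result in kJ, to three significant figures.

Isothermal ⇒ ΔU = 0, so Q = W = nRT ln(V₂/V₁).
Q = (4.07)(8.314)(389) ln(61.6/17.9) = 13163 × 1.236 = 16268 J.

Q ≈ 16.3 kJ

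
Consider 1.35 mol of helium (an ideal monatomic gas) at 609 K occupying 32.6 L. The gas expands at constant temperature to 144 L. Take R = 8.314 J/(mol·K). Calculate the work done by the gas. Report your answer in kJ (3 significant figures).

Isothermal: W = nRT ln(V₂/V₁).
W = (1.35)(8.314)(609) × ln(144/32.6)
  = 6835 × 1.486
W_by_gas = 10154 J.

W ≈ 10.2 kJ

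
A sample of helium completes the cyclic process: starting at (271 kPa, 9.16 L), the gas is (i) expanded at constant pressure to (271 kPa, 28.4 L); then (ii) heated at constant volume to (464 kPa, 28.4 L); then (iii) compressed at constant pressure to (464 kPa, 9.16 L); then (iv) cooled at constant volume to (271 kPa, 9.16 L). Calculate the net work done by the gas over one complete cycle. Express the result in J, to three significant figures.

W_net ≈ -3710 J

Constant-volume legs do no work.
W(i) = (271)(28.4 − 9.16) = 5214 J; W(iii) = (464)(9.16 − 28.4) = -8927 J.
W_net = 5214 − 8927 = -3713 J (the counter-clockwise enclosed area).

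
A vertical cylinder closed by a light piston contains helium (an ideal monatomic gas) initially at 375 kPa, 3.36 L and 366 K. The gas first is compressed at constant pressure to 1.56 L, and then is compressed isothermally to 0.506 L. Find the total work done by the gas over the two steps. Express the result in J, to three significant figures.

Step 1 (isobaric): W = PΔV = (375 kPa)(1.56 − 3.36 L) = -675 J.
After step 1: P = 375 kPa, V = 1.56 L, T = 169.9 K.
Step 2 (isothermal): W = P₁V₁ ln(V₂/V₁) = (585) ln(0.506/1.56) = -658.7 J.
W_total = -675 − 658.7 = -1334 J.

W_total ≈ -1330 J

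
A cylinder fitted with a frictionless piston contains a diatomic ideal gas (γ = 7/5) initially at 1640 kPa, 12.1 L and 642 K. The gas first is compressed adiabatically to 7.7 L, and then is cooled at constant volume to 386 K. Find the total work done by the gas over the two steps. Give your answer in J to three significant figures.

Step 1 (adiabatic): W = (P₁V₁ − P₂V₂)/(γ−1) = (19844 − 23776)/0.4 = -9831 J.
Step 2 (isochoric): W = 0 (constant volume).
W_total = -9831 + 0 = -9831 J.

W_total ≈ -9830 J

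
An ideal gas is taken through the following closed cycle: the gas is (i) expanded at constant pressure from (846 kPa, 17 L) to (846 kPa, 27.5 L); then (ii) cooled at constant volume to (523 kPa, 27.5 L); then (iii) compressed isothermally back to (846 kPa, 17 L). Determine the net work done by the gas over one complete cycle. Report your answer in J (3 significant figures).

Leg (i): W = PΔV = (846)(27.5 − 17) = 8883 J.
Leg (ii): W = 0.
Leg (iii): W = PᵢVᵢ ln(V_f/Vᵢ) = (14382) ln(17/27.5) = -6918 J.
W_net = 8883 − 6918 = 1965 J.

W_net ≈ 1970 J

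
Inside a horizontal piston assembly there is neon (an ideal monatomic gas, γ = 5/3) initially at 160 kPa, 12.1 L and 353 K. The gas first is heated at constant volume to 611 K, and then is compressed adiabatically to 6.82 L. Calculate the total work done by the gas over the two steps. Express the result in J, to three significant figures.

W_total ≈ -2340 J

Step 1 (isochoric): W = 0 (constant volume).
After step 1: P = 276.9 kPa (V unchanged).
Step 2 (adiabatic): W = (P₁V₁ − P₂V₂)/(γ−1) = (3351 − 4911)/0.667 = -2340 J.
W_total = 0 − 2340 = -2340 J.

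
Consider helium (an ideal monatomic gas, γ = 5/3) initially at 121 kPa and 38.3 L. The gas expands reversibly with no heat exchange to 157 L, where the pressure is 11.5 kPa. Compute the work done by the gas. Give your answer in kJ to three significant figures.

W ≈ 4.24 kJ

Adiabatic: W = (P₁V₁ − P₂V₂)/(γ − 1) with γ = 5/3.
P₁V₁ = 4634 J, P₂V₂ = 1806 J.
W = (4634 − 1806) / 0.6667 = 4243 J.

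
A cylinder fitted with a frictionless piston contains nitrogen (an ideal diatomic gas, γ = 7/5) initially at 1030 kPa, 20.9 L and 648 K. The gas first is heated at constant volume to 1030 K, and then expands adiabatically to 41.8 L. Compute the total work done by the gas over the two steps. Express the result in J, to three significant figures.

W_total ≈ 20700 J

Step 1 (isochoric): W = 0 (constant volume).
After step 1: P = 1637 kPa (V unchanged).
Step 2 (adiabatic): W = (P₁V₁ − P₂V₂)/(γ−1) = (34217 − 25932)/0.4 = 20714 J.
W_total = 0 + 20714 = 20714 J.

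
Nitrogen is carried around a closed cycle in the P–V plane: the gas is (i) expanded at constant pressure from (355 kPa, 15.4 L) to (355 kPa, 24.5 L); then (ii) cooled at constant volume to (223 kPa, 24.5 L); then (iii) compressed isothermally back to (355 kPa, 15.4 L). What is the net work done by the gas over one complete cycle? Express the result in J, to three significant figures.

W_net ≈ 694 J

Leg (i): W = PΔV = (355)(24.5 − 15.4) = 3230 J.
Leg (ii): W = 0.
Leg (iii): W = PᵢVᵢ ln(V_f/Vᵢ) = (5464) ln(15.4/24.5) = -2537 J.
W_net = 3230 − 2537 = 693.8 J.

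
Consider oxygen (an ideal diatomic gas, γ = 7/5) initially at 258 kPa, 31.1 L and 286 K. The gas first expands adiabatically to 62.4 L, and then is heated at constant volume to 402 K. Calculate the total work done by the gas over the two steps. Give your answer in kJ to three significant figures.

Step 1 (adiabatic): W = (P₁V₁ − P₂V₂)/(γ−1) = (8024 − 6073)/0.4 = 4877 J.
Step 2 (isochoric): W = 0 (constant volume).
W_total = 4877 + 0 = 4877 J.

W_total ≈ 4.88 kJ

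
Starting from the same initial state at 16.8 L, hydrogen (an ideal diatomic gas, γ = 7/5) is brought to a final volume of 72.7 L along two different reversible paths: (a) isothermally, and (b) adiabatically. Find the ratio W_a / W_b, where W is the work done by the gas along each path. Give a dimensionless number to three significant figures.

W_a / W_b ≈ 1.32

Path (a) isothermal: W = P₁V₁ ln(V₂/V₁) → W_a/(P₁V₁) = 1.465.
Path (b) adiabatic: W = P₁V₁(1 − (V₁/V₂)^(γ−1))/(γ−1) → W_b/(P₁V₁) = 1.109.
W_a / W_b = 1.465 / 1.109 = 1.321.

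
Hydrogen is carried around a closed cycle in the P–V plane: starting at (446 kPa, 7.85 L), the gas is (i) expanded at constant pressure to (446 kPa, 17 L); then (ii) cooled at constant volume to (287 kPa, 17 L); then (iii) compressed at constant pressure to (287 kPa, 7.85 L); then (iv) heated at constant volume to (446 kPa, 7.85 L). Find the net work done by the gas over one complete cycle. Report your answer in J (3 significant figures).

W_net ≈ 1450 J

Constant-volume legs do no work.
W(i) = (446)(17 − 7.85) = 4081 J; W(iii) = (287)(7.85 − 17) = -2626 J.
W_net = 4081 − 2626 = 1455 J (the clockwise enclosed area).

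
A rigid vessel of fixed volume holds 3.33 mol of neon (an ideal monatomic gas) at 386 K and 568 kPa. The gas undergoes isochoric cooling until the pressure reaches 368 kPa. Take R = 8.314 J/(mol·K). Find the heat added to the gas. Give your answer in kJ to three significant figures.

Q ≈ -5.64 kJ

Constant volume ⇒ W = 0, so Q = ΔU = nCᵥΔT with Cᵥ = 3R/2 = 12.47 J/(mol·K).
At constant V, T₂/T₁ = P₂/P₁ ⇒ ΔT = T₁(P₂/P₁ − 1) = 386·(368/568 − 1) = -135.9 K.
ΔU = (3.33)(12.47)(-135.9) = -5644 J.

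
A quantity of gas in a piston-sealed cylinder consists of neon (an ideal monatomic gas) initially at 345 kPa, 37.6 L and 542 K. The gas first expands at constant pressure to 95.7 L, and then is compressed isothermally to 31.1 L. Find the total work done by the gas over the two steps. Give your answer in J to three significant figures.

Step 1 (isobaric): W = PΔV = (345 kPa)(95.7 − 37.6 L) = 20044 J.
After step 1: P = 345 kPa, V = 95.7 L, T = 1380 K.
Step 2 (isothermal): W = P₁V₁ ln(V₂/V₁) = (33016) ln(31.1/95.7) = -37111 J.
W_total = 20044 − 37111 = -17066 J.

W_total ≈ -17100 J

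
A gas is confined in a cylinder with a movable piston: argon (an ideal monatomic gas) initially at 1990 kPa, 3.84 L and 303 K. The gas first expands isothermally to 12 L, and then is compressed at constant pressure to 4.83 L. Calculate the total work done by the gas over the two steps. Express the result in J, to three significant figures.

Step 1 (isothermal): W = P₁V₁ ln(V₂/V₁) = (7642) ln(12/3.84) = 8707 J.
After step 1: P = 636.8 kPa, V = 12 L, T = 303 K.
Step 2 (isobaric): W = PΔV = (636.8 kPa)(4.83 − 12 L) = -4566 J.
W_total = 8707 − 4566 = 4141 J.

W_total ≈ 4140 J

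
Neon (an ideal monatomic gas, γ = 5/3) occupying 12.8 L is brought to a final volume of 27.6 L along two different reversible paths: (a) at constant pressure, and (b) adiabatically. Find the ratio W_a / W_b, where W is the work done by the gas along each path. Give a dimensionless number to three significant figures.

W_a / W_b ≈ 1.92

Path (a) isobaric: W = P₁(V₂ − V₁) → W_a/(P₁V₁) = 1.156.
Path (b) adiabatic: W = P₁V₁(1 − (V₁/V₂)^(γ−1))/(γ−1) → W_b/(P₁V₁) = 0.6013.
W_a / W_b = 1.156 / 0.6013 = 1.923.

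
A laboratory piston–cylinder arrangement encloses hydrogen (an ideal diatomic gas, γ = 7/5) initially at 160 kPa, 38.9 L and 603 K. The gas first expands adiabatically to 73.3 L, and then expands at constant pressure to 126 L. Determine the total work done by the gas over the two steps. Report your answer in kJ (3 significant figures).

W_total ≈ 6.96 kJ

Step 1 (adiabatic): W = (P₁V₁ − P₂V₂)/(γ−1) = (6224 − 4831)/0.4 = 3483 J.
After step 1: P = 65.9 kPa, V = 73.3 L, T = 468 K.
Step 2 (isobaric): W = PΔV = (65.9 kPa)(126 − 73.3 L) = 3473 J.
W_total = 3483 + 3473 = 6956 J.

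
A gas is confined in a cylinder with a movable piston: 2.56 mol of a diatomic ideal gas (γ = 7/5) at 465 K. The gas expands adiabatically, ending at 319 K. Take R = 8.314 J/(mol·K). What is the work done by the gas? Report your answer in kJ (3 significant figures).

W ≈ 7.77 kJ

Adiabatic ⇒ Q = 0, so W_by = −ΔU = nCᵥ(T₁ − T₂).
Cᵥ = 5R/2 = 20.79 J/(mol·K).
W = (2.56)(20.79)(465 − 319) = 7769 J.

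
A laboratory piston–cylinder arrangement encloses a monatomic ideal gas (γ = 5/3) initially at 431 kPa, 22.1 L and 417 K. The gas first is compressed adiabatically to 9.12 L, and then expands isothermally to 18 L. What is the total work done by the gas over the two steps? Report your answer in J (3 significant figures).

W_total ≈ 195 J

Step 1 (adiabatic): W = (P₁V₁ − P₂V₂)/(γ−1) = (9525 − 17184)/0.667 = -11489 J.
After step 1: P = 1884 kPa, V = 9.12 L, T = 752.3 K.
Step 2 (isothermal): W = P₁V₁ ln(V₂/V₁) = (17184) ln(18/9.12) = 11684 J.
W_total = -11489 + 11684 = 194.8 J.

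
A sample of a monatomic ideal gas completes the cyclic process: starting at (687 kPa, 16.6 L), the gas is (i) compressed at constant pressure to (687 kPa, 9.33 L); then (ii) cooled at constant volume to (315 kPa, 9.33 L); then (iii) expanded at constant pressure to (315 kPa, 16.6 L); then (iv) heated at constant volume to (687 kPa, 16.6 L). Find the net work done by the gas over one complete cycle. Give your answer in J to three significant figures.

W_net ≈ -2700 J

Constant-volume legs do no work.
W(i) = (687)(9.33 − 16.6) = -4994 J; W(iii) = (315)(16.6 − 9.33) = 2290 J.
W_net = -4994 + 2290 = -2704 J (the counter-clockwise enclosed area).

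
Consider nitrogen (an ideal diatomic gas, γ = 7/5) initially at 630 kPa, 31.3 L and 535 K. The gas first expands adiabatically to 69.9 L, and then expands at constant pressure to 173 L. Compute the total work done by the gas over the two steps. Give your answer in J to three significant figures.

Step 1 (adiabatic): W = (P₁V₁ − P₂V₂)/(γ−1) = (19719 − 14299)/0.4 = 13549 J.
After step 1: P = 204.6 kPa, V = 69.9 L, T = 388 K.
Step 2 (isobaric): W = PΔV = (204.6 kPa)(173 − 69.9 L) = 21091 J.
W_total = 13549 + 21091 = 34640 J.

W_total ≈ 34600 J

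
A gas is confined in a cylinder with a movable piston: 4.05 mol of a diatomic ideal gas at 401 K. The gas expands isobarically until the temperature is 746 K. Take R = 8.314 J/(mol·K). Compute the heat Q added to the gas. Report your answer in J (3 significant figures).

Isobaric: W = nRΔT = (4.05)(8.314)(345) = 11617 J.
ΔU = nCᵥΔT with Cᵥ = 5R/2: ΔU = (4.05)(20.79)(345) = 29042 J.
Q = ΔU + W = 29042 + 11617 = 40659 J.

Q ≈ 40700 J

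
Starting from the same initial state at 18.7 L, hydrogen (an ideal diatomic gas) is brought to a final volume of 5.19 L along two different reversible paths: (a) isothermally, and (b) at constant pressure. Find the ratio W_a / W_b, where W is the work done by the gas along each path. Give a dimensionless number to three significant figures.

Path (a) isothermal: W = P₁V₁ ln(V₂/V₁) → W_a/(P₁V₁) = -1.282.
Path (b) isobaric: W = P₁(V₂ − V₁) → W_b/(P₁V₁) = -0.7225.
W_a / W_b = -1.282 / -0.7225 = 1.774.

W_a / W_b ≈ 1.77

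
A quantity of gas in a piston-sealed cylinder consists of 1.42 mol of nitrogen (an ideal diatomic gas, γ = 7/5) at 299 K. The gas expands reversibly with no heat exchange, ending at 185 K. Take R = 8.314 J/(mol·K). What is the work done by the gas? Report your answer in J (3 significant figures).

W ≈ 3360 J

Adiabatic ⇒ Q = 0, so W_by = −ΔU = nCᵥ(T₁ − T₂).
Cᵥ = 5R/2 = 20.79 J/(mol·K).
W = (1.42)(20.79)(299 − 185) = 3365 J.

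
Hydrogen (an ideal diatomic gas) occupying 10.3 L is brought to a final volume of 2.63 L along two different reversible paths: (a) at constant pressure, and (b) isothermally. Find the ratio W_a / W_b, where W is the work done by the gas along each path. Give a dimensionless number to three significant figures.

Path (a) isobaric: W = P₁(V₂ − V₁) → W_a/(P₁V₁) = -0.7447.
Path (b) isothermal: W = P₁V₁ ln(V₂/V₁) → W_b/(P₁V₁) = -1.365.
W_a / W_b = -0.7447 / -1.365 = 0.5455.

W_a / W_b ≈ 0.545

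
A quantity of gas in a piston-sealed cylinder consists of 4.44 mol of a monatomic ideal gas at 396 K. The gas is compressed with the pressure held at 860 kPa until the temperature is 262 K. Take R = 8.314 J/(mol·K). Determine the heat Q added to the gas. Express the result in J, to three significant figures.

Q ≈ -12400 J

Isobaric: W = nRΔT = (4.44)(8.314)(-134) = -4946 J.
ΔU = nCᵥΔT with Cᵥ = 3R/2: ΔU = (4.44)(12.47)(-134) = -7420 J.
Q = ΔU + W = -7420 − 4946 = -12366 J.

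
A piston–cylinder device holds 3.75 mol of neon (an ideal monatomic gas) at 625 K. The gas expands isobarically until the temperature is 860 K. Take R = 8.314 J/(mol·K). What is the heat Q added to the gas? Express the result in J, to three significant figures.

Q ≈ 18300 J

Isobaric: W = nRΔT = (3.75)(8.314)(235) = 7327 J.
ΔU = nCᵥΔT with Cᵥ = 3R/2: ΔU = (3.75)(12.47)(235) = 10990 J.
Q = ΔU + W = 10990 + 7327 = 18317 J.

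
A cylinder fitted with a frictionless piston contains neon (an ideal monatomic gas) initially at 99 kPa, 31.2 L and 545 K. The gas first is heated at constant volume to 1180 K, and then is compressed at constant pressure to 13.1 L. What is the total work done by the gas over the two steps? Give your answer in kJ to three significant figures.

Step 1 (isochoric): W = 0 (constant volume).
After step 1: P = 214.3 kPa (V unchanged).
Step 2 (isobaric): W = PΔV = (214.3 kPa)(13.1 − 31.2 L) = -3880 J.
W_total = 0 − 3880 = -3880 J.

W_total ≈ -3.88 kJ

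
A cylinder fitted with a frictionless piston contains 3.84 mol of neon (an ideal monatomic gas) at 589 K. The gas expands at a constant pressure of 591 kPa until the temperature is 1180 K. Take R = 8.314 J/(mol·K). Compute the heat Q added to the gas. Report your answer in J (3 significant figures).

Q ≈ 47200 J

Isobaric: W = nRΔT = (3.84)(8.314)(591) = 18868 J.
ΔU = nCᵥΔT with Cᵥ = 3R/2: ΔU = (3.84)(12.47)(591) = 28302 J.
Q = ΔU + W = 28302 + 18868 = 47170 J.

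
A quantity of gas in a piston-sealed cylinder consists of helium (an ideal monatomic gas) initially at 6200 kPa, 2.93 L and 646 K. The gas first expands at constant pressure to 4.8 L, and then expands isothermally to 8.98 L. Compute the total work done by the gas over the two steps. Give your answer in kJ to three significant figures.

Step 1 (isobaric): W = PΔV = (6200 kPa)(4.8 − 2.93 L) = 11594 J.
After step 1: P = 6200 kPa, V = 4.8 L, T = 1058 K.
Step 2 (isothermal): W = P₁V₁ ln(V₂/V₁) = (29760) ln(8.98/4.8) = 18641 J.
W_total = 11594 + 18641 = 30235 J.

W_total ≈ 30.2 kJ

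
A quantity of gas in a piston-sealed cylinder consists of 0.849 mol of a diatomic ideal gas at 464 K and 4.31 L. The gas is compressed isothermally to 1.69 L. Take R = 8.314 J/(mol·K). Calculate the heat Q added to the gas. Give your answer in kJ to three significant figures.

Isothermal ⇒ ΔU = 0, so Q = W = nRT ln(V₂/V₁).
Q = (0.849)(8.314)(464) ln(1.69/4.31) = 3275 × -0.9362 = -3066 J.

Q ≈ -3.07 kJ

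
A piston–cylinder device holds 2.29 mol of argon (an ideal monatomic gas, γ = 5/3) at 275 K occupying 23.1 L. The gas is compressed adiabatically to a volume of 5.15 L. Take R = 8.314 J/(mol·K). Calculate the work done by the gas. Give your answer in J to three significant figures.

Adiabatic: TV^(γ−1) = const with γ = 5/3.
T₂ = T₁ (V₁/V₂)^(γ−1) = 275 × (23.1/5.15)^0.667 = 275 × 2.72 = 747.9 K.
W_by = nCᵥ(T₁ − T₂) = (2.29)(12.47)(275 − 747.9) = -13507 J.

W ≈ -13500 J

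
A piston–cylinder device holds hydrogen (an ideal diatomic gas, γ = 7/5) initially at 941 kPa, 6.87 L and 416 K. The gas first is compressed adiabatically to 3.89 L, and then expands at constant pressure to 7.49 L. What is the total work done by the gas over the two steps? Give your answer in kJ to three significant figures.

Step 1 (adiabatic): W = (P₁V₁ − P₂V₂)/(γ−1) = (6465 − 8116)/0.4 = -4129 J.
After step 1: P = 2086 kPa, V = 3.89 L, T = 522.3 K.
Step 2 (isobaric): W = PΔV = (2086 kPa)(7.49 − 3.89 L) = 7511 J.
W_total = -4129 + 7511 = 3382 J.

W_total ≈ 3.38 kJ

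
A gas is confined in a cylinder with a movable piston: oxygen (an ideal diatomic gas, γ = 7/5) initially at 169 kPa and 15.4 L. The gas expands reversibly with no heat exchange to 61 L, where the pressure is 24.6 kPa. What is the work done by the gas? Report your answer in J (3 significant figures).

Adiabatic: W = (P₁V₁ − P₂V₂)/(γ − 1) with γ = 7/5.
P₁V₁ = 2603 J, P₂V₂ = 1501 J.
W = (2603 − 1501) / 0.4 = 2755 J.

W ≈ 2760 J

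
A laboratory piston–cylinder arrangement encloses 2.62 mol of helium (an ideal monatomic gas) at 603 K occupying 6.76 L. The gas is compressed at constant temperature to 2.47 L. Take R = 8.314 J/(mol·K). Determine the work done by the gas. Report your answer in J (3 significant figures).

Isothermal: W = nRT ln(V₂/V₁).
W = (2.62)(8.314)(603) × ln(2.47/6.76)
  = 13135 × -1.007
W_by_gas = -13224 J.

W ≈ -13200 J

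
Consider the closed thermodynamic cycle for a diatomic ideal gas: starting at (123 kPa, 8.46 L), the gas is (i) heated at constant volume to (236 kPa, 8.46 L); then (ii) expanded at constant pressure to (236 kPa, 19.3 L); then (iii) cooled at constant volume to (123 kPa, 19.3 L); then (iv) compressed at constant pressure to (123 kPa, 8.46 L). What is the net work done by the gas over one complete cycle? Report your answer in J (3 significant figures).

W_net ≈ 1220 J

Constant-volume legs do no work.
W(ii) = (236)(19.3 − 8.46) = 2558 J; W(iv) = (123)(8.46 − 19.3) = -1333 J.
W_net = 2558 − 1333 = 1225 J (the clockwise enclosed area).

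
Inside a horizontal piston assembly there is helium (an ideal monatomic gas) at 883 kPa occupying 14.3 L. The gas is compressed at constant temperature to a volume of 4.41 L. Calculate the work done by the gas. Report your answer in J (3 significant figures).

Isothermal: W = nRT ln(V₂/V₁) = P₁V₁ ln(V₂/V₁).
P₁V₁ = (883 kPa)(14.3 L) = 12627 J.
W = 12627 × ln(4.41/14.3) = 12627 × -1.176
W_by_gas = -14854 J.

W ≈ -14900 J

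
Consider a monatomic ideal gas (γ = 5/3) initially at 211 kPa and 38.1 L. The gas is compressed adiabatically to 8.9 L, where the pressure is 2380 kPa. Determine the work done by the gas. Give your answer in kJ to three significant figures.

Adiabatic: W = (P₁V₁ − P₂V₂)/(γ − 1) with γ = 5/3.
P₁V₁ = 8039 J, P₂V₂ = 21182 J.
W = (8039 − 21182) / 0.6667 = -19714 J.

W ≈ -19.7 kJ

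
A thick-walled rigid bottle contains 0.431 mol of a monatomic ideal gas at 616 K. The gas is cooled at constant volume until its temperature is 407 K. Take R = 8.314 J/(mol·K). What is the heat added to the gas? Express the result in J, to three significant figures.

Constant volume ⇒ W = 0, so Q = ΔU = nCᵥΔT with Cᵥ = 3R/2 = 12.47 J/(mol·K).
ΔU = (0.431)(12.47)(407 − 616) = -1123 J.

Q ≈ -1120 J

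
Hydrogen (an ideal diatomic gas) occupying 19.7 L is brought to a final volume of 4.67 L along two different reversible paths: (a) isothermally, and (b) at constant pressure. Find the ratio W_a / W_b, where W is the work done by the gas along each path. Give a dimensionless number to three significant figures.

Path (a) isothermal: W = P₁V₁ ln(V₂/V₁) → W_a/(P₁V₁) = -1.439.
Path (b) isobaric: W = P₁(V₂ − V₁) → W_b/(P₁V₁) = -0.7629.
W_a / W_b = -1.439 / -0.7629 = 1.887.

W_a / W_b ≈ 1.89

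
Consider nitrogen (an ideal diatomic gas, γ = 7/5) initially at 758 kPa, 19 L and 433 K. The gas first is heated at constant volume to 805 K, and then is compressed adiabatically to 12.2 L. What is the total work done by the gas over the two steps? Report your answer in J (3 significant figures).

Step 1 (isochoric): W = 0 (constant volume).
After step 1: P = 1409 kPa (V unchanged).
Step 2 (adiabatic): W = (P₁V₁ − P₂V₂)/(γ−1) = (26775 − 31966)/0.4 = -12977 J.
W_total = 0 − 12977 = -12977 J.

W_total ≈ -13000 J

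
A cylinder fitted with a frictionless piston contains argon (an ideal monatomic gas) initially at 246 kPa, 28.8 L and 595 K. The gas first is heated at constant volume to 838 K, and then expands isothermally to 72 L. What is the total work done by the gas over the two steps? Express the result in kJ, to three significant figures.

Step 1 (isochoric): W = 0 (constant volume).
After step 1: P = 346.5 kPa (V unchanged).
Step 2 (isothermal): W = P₁V₁ ln(V₂/V₁) = (9978) ln(72/28.8) = 9143 J.
W_total = 0 + 9143 = 9143 J.

W_total ≈ 9.14 kJ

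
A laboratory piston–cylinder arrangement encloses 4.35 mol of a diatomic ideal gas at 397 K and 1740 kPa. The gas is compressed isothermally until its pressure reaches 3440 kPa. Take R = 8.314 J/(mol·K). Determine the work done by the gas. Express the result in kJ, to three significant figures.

Isothermal process: W = nRT ln(V₂/V₁) = nRT ln(P₁/P₂).
W = (4.35)(8.314)(397) × ln(1740/3440)
  = 14358 × ln(0.5058) = 14358 × -0.6816
W_by_gas = -9786 J.

W ≈ -9.79 kJ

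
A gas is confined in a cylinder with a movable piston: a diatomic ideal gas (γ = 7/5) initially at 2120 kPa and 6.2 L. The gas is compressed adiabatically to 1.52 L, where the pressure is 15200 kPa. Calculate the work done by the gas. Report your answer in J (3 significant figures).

W ≈ -24900 J

Adiabatic: W = (P₁V₁ − P₂V₂)/(γ − 1) with γ = 7/5.
P₁V₁ = 13144 J, P₂V₂ = 23104 J.
W = (13144 − 23104) / 0.4 = -24900 J.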